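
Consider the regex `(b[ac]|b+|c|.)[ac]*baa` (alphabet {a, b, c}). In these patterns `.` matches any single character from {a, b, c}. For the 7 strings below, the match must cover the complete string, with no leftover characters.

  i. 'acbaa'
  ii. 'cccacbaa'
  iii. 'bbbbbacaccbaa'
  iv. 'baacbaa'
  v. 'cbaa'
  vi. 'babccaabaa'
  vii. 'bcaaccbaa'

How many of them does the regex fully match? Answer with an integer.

6

i → match
ii → match
iii → match
iv → match
v → match
vi → no match
vii → match
Total matched: 6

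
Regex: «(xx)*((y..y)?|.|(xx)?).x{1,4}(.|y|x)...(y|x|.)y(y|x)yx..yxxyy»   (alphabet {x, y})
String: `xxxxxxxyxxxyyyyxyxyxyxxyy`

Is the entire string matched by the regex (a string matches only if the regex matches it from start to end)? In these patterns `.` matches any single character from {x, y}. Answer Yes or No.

Yes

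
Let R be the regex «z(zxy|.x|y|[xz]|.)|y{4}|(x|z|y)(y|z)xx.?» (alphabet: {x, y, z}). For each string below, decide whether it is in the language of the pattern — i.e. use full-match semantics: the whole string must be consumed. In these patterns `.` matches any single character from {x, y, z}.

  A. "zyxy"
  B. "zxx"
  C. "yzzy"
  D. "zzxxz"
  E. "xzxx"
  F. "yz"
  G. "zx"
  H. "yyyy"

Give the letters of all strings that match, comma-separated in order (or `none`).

A → no match
B → match
C → no match
D → match
E → match
F → no match
G → match
H → match

B, D, E, G, H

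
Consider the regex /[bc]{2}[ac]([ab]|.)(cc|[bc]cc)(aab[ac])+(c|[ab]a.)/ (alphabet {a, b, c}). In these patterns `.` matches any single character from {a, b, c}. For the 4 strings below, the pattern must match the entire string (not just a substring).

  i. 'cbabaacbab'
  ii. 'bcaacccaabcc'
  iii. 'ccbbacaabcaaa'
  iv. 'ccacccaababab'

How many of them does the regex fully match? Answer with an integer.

2

i → no match
ii → match
iii → no match
iv → match
Total matched: 2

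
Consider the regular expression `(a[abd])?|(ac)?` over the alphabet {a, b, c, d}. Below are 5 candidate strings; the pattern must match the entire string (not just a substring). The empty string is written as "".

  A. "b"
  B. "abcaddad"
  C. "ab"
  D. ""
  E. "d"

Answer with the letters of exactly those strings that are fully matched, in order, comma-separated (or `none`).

C, D

A → no match
B → no match
C → match
D → match
E → no match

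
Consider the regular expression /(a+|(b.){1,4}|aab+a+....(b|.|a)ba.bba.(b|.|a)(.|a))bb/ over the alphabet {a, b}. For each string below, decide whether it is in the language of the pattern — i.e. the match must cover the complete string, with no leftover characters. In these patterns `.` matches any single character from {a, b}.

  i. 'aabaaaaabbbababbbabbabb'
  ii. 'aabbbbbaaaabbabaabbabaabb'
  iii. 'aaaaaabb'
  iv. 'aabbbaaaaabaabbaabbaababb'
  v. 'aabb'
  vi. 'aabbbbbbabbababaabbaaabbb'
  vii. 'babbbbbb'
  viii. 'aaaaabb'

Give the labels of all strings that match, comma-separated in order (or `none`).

i → match
ii → match
iii → match
iv → match
v → match
vi → match
vii → match
viii → match

i, ii, iii, iv, v, vi, vii, viii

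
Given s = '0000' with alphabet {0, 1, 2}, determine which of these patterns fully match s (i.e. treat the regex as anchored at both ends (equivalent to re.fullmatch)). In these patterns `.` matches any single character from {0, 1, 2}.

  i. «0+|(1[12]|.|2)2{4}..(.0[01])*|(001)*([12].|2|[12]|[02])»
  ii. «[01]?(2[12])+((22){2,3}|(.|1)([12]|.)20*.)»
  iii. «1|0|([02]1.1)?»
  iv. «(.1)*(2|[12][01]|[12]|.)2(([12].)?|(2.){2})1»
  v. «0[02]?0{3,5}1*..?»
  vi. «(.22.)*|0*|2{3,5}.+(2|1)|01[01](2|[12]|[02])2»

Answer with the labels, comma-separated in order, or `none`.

i, vi

i → match
ii → no match
iii → no match
iv → no match — must end with '1'
v → no match
vi → match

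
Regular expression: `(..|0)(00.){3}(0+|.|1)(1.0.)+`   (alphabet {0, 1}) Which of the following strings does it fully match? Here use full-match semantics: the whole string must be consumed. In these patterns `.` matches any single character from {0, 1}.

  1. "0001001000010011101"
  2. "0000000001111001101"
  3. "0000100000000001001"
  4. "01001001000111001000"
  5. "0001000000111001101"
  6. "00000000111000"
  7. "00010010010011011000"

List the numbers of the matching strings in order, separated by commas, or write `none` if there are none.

1 → match
2 → match
3 → match
4 → match
5 → match
6 → no match
7 → match

1, 2, 3, 4, 5, 7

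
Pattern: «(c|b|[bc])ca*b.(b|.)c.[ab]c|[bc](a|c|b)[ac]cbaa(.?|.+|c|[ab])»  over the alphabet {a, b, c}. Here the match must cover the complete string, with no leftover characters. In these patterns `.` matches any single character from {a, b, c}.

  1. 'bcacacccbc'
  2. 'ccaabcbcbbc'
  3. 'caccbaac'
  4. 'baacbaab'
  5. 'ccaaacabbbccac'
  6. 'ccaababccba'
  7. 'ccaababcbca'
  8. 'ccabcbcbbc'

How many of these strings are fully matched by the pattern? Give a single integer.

1. 'bcacacccbc' → no match
2. 'ccaabcbcbbc' → match
3. 'caccbaac' → match
4. 'baacbaab' → match
5 → no match
6. 'ccaababccba' → no match
7. 'ccaababcbca' → no match
8. 'ccabcbcbbc' → match
Total matched: 4

4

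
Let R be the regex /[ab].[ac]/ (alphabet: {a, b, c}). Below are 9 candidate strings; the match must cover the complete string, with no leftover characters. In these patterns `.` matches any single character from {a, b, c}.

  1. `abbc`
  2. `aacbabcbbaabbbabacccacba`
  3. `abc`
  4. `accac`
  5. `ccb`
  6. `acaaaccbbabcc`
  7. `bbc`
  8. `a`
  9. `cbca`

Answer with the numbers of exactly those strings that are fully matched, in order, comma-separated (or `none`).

1. `abbc` → no match
2 → no match
3. `abc` → match
4. `accac` → no match
5. `ccb` → no match
6 → no match
7. `bbc` → match
8. `a` → no match
9. `cbca` → no match

3, 7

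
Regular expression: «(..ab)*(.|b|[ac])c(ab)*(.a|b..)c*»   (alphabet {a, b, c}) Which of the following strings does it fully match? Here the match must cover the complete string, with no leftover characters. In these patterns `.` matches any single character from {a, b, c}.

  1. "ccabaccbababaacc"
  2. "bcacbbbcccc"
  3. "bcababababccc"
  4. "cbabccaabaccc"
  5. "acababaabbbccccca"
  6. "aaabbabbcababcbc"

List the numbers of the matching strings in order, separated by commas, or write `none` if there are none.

1 → no match
2 → no match
3 → no match
4 → no match
5 → no match
6 → no match

none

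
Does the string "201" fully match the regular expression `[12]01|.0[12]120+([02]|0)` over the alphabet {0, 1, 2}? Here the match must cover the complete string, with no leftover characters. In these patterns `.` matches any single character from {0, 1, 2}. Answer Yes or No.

Yes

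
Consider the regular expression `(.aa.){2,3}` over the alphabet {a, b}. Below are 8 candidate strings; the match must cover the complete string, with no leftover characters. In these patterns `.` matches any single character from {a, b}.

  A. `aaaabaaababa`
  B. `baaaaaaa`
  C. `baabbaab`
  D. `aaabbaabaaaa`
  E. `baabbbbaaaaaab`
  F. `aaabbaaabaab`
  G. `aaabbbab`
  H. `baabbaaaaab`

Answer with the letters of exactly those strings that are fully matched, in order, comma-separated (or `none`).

B, C, D, F

A → no match
B → match
C → match
D → match
E → no match
F → match
G → no match
H → no match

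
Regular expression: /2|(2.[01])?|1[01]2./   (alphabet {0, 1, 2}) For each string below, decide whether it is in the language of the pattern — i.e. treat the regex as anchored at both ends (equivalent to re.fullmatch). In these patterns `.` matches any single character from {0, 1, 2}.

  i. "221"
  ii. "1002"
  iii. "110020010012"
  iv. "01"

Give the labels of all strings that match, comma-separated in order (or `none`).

i

i → match
ii → no match
iii → no match
iv → no match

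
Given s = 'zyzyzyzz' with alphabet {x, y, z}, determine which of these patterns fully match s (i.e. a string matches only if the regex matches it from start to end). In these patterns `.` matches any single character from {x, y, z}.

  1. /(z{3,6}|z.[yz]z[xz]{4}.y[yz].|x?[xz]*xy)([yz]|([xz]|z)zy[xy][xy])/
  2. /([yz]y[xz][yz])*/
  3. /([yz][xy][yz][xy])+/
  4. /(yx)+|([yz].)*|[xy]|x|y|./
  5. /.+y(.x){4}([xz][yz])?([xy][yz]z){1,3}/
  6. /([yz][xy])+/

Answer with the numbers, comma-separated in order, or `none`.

2, 4

1 → no match
2 → match
3 → no match
4 → match
5 → no match
6 → no match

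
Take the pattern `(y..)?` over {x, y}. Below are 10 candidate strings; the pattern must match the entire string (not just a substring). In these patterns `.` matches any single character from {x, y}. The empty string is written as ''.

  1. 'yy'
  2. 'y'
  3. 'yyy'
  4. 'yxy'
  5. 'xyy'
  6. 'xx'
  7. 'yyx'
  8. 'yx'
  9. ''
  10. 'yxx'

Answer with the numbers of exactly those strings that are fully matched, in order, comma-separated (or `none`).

3, 4, 7, 9, 10

1 → no match
2 → no match
3 → match
4 → match
5 → no match
6 → no match
7 → match
8 → no match
9 → match
10 → match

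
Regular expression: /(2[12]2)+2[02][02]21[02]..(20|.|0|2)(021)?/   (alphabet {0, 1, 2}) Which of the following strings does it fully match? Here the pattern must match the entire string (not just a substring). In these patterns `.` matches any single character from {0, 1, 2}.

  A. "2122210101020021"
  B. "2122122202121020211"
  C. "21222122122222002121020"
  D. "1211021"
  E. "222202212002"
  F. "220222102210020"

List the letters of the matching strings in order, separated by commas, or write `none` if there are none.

E

A → no match
B → no match
C → no match
D. "1211021" → no match — must start with "2"
E. "222202212002" → match
F → no match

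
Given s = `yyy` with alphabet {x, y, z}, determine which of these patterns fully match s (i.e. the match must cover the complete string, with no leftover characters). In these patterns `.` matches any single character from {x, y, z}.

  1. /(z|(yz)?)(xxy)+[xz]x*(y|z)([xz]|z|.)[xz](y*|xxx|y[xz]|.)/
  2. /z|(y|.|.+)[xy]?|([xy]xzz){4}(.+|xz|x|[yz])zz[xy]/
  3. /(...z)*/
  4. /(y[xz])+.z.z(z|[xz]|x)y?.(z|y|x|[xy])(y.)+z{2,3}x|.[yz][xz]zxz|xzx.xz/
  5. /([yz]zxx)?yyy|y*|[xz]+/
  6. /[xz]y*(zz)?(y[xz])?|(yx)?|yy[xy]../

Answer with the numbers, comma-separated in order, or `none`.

1 → no match
2 → match
3 → no match
4 → no match
5 → match
6 → no match

2, 5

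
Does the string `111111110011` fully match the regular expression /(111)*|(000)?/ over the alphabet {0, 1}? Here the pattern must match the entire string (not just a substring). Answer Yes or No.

No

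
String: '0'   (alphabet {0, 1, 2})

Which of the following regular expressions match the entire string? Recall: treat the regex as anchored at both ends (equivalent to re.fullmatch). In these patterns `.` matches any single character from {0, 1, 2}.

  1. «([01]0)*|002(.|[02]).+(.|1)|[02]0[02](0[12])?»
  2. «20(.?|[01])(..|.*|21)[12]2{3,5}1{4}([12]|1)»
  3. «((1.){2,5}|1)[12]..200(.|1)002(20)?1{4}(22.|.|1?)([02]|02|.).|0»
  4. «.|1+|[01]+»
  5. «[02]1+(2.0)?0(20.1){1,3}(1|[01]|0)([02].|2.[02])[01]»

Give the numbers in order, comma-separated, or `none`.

1 → no match
2 → no match — must start with '20'
3 → match
4 → match
5 → no match

3, 4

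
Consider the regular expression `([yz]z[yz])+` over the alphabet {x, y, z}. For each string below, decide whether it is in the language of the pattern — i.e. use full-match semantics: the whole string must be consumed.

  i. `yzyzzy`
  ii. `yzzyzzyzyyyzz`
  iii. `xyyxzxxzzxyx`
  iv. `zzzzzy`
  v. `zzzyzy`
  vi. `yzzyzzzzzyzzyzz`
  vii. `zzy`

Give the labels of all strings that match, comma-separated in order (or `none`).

i, iv, v, vi, vii

i → match
ii → no match
iii → no match
iv → match
v → match
vi → match
vii → match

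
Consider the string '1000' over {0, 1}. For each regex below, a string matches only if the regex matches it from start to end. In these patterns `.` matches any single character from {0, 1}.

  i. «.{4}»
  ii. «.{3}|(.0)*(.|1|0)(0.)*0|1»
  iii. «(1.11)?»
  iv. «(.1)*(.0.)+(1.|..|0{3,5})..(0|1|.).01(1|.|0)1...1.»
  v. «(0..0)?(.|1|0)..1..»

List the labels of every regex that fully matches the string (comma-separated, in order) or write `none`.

i → match
ii → match
iii → no match
iv → no match
v → no match

i, ii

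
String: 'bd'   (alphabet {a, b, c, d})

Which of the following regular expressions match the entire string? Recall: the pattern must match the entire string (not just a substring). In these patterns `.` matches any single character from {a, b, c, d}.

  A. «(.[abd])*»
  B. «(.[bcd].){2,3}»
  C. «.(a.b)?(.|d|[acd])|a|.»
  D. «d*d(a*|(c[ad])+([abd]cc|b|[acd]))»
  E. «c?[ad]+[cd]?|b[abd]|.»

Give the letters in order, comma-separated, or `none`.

A → match
B → no match
C → match
D → no match
E → match

A, C, E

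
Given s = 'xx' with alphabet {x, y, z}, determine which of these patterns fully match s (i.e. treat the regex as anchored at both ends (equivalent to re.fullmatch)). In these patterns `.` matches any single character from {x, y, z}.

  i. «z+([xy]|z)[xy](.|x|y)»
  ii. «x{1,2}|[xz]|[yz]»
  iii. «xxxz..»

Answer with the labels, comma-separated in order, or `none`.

i → no match — must start with 'z'
ii → match
iii → no match — must start with 'xxxz'

ii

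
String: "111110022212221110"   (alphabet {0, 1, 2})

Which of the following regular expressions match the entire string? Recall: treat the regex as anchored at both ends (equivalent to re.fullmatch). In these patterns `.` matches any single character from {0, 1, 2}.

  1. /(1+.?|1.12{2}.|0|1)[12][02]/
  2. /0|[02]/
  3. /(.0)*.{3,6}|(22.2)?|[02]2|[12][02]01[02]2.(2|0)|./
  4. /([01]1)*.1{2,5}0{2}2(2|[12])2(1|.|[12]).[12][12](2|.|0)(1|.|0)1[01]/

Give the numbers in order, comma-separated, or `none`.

1 → no match
2 → no match
3 → no match
4 → match

4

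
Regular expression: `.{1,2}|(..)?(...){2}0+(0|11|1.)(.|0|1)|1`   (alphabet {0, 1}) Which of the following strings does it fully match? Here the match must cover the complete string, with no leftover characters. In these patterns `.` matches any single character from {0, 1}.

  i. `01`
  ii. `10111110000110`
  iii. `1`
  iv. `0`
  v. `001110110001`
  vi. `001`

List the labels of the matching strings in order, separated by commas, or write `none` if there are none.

i → match
ii → match
iii → match
iv → match
v → match
vi → no match

i, ii, iii, iv, v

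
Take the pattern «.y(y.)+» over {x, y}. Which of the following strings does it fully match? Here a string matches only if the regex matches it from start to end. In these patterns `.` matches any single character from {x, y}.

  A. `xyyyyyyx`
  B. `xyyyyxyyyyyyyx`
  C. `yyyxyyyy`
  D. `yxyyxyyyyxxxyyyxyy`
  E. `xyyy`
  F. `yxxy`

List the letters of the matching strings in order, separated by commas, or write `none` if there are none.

A → match
B → match
C → match
D → no match
E → match
F → no match

A, B, C, E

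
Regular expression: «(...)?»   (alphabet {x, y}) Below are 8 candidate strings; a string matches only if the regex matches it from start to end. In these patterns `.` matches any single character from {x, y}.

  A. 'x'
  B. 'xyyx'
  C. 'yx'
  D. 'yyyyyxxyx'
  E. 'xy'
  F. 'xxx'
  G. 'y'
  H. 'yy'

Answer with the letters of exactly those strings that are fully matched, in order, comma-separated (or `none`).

A → no match
B → no match
C → no match
D → no match
E → no match
F → match
G → no match
H → no match

F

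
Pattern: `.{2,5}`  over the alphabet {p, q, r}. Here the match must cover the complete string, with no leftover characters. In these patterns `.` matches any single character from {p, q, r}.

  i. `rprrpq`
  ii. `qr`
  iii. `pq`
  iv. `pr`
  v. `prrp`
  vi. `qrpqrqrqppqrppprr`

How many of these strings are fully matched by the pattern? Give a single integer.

4

i. `rprrpq` → no match
ii. `qr` → match
iii. `pq` → match
iv. `pr` → match
v. `prrp` → match
vi → no match
Total matched: 4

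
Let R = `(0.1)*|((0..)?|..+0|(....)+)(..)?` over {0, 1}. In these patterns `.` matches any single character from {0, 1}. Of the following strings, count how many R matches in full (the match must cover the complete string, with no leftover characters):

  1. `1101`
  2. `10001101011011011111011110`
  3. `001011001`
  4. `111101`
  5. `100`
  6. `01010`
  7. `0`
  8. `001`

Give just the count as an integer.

1 → match
2 → match
3 → match
4 → match
5 → match
6 → match
7 → no match
8 → match
Total matched: 7

7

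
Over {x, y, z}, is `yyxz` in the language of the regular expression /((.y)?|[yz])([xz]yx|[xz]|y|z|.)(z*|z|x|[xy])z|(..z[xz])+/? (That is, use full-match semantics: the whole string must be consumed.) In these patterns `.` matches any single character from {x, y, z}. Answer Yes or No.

Yes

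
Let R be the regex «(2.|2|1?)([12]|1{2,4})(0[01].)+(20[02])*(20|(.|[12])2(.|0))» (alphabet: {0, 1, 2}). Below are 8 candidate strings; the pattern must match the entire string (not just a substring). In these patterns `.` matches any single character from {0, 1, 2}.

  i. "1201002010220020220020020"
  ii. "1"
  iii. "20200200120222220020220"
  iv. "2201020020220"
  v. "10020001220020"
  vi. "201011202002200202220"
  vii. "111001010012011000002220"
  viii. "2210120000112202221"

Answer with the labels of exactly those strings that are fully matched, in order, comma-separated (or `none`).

i → no match
ii → no match
iii → no match
iv → match
v → no match
vi → no match
vii → match
viii → no match

iv, vii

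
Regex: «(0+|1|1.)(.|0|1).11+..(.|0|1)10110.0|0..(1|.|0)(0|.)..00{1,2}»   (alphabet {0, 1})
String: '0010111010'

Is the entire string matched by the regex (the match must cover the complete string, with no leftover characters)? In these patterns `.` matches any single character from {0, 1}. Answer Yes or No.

No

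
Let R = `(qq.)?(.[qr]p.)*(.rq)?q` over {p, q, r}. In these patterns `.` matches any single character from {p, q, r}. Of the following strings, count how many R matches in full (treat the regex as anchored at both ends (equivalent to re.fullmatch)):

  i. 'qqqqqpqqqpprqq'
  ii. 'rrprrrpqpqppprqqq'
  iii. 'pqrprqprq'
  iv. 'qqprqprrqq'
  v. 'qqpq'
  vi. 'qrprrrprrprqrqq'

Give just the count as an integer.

1

i → no match
ii → no match
iii → no match
iv → no match
v → match
vi → no match
Total matched: 1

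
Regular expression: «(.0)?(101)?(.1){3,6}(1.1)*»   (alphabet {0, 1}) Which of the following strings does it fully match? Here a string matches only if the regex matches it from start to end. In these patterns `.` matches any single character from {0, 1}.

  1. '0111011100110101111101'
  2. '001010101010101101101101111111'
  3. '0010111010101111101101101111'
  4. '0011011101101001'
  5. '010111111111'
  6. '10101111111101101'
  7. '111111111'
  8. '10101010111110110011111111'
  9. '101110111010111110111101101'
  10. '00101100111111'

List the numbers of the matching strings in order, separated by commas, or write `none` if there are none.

1 → no match
2 → match
3 → match
4 → no match
5 → match
6 → match
7 → match
8 → no match
9 → no match
10 → no match

2, 3, 5, 6, 7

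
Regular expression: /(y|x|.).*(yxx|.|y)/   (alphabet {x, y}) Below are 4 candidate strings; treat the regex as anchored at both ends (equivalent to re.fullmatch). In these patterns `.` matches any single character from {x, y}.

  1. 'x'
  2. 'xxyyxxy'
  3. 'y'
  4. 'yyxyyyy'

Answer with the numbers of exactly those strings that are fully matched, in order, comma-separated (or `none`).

2, 4

1 → no match
2 → match
3 → no match
4 → match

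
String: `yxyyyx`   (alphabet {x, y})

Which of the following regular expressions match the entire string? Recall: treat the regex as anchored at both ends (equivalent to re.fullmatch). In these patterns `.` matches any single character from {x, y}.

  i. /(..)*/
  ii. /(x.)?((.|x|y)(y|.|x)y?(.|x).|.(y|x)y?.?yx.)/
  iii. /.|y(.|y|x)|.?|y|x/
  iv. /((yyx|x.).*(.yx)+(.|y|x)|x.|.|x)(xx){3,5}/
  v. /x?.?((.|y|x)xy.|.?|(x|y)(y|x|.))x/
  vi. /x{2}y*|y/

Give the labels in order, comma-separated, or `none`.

i → match
ii → no match
iii → no match
iv → no match — must end with `xx`
v → no match
vi → no match

i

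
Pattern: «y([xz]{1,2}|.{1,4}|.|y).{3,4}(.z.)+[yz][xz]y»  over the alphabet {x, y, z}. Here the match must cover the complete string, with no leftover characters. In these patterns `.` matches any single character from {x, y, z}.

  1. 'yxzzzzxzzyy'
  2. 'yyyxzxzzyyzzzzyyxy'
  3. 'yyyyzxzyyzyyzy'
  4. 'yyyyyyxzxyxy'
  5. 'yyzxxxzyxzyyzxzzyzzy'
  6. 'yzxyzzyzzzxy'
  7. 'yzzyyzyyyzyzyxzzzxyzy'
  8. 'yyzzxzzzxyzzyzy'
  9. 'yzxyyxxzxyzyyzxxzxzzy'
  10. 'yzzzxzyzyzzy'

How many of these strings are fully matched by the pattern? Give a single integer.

1 → no match
2 → match
3 → match
4 → match
5 → match
6 → match
7 → no match
8 → match
9 → match
10 → match
Total matched: 8

8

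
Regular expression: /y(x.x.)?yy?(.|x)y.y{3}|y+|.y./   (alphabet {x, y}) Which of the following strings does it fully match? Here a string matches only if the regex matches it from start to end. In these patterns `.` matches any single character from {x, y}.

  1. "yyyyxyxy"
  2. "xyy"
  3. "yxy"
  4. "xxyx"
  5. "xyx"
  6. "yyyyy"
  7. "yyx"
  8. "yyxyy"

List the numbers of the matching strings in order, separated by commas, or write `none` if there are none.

2, 5, 6, 7

1 → no match
2 → match
3 → no match
4 → no match
5 → match
6 → match
7 → match
8 → no match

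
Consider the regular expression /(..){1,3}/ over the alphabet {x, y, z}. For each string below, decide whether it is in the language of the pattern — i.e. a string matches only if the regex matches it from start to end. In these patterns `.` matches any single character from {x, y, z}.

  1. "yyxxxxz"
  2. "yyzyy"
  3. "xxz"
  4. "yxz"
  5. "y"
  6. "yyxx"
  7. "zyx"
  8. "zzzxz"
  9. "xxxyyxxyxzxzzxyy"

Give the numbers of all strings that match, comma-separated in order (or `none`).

6

1 → no match
2 → no match
3 → no match
4 → no match
5 → no match
6 → match
7 → no match
8 → no match
9 → no match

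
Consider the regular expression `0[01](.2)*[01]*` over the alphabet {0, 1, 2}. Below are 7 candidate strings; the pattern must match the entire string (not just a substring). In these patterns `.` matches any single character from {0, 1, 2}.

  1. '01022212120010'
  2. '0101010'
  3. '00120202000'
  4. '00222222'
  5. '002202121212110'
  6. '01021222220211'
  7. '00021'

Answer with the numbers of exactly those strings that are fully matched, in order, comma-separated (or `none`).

1, 2, 3, 4, 5, 6, 7

1 → match
2. '0101010' → match
3. '00120202000' → match
4. '00222222' → match
5 → match
6 → match
7. '00021' → match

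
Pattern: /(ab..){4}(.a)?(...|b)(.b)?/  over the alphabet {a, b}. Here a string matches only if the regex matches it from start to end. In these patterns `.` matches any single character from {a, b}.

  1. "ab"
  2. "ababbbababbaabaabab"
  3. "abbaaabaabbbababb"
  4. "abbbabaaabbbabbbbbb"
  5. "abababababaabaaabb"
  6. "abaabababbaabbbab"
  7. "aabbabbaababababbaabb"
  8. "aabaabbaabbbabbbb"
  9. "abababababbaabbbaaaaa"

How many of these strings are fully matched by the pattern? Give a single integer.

2

1. "ab" → no match
2 → no match
3 → no match
4 → match
5 → no match
6 → no match
7 → no match — must start with "ab"
8 → no match — must start with "ab"
9 → match
Total matched: 2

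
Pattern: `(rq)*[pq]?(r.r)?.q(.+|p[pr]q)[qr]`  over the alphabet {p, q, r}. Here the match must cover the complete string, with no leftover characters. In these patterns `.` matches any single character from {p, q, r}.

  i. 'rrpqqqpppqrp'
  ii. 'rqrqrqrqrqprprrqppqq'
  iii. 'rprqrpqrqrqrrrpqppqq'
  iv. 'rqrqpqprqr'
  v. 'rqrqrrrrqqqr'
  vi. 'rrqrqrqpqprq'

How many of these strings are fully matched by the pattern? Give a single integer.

i → no match
ii → match
iii → no match
iv → match
v → match
vi → no match
Total matched: 3

3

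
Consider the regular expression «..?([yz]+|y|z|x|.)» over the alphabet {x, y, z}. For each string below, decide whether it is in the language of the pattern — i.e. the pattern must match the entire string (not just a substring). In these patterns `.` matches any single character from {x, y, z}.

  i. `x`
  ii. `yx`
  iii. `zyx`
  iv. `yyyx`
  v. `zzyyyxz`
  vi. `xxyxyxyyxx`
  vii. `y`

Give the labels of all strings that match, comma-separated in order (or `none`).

i → no match
ii → match
iii → match
iv → no match
v → no match
vi → no match
vii → no match

ii, iii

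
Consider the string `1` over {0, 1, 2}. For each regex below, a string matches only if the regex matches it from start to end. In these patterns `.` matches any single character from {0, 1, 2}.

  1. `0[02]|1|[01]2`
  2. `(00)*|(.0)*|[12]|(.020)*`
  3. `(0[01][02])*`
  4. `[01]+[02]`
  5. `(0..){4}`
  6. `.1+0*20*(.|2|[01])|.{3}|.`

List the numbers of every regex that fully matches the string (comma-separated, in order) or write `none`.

1, 2, 6

1 → match
2 → match
3 → no match
4 → no match
5 → no match — must start with `0`
6 → match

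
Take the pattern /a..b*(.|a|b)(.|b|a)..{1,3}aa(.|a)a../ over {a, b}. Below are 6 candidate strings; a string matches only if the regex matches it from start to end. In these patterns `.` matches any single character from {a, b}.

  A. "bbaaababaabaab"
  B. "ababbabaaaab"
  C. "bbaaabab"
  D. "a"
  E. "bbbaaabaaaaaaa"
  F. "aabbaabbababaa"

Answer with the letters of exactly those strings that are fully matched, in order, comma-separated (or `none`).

A → no match — must start with "a"
B → no match
C → no match — must start with "a"
D → no match
E → no match — must start with "a"
F → no match

none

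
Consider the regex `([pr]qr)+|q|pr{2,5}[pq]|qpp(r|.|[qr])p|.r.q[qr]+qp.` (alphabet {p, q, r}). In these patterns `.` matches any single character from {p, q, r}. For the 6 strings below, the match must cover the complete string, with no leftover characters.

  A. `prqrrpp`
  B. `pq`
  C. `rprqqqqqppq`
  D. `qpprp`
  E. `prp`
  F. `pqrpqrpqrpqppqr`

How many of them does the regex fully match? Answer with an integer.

1

A. `prqrrpp` → no match
B. `pq` → no match
C. `rprqqqqqppq` → no match
D. `qpprp` → match
E. `prp` → no match
F → no match
Total matched: 1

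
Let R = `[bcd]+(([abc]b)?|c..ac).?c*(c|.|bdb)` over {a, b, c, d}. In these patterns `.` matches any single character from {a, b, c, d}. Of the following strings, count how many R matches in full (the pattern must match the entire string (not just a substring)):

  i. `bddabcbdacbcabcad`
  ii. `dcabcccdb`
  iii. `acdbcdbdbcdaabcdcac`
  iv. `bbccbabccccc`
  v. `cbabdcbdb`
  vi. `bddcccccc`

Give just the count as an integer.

i → no match
ii → no match
iii → no match
iv → match
v → match
vi → match
Total matched: 3

3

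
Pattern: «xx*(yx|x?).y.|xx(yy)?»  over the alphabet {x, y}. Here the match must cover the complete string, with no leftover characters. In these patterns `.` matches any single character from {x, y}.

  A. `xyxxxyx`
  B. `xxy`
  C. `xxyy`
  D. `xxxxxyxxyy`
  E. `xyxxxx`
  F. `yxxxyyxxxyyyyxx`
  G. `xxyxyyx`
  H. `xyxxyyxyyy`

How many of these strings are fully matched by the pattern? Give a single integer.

3

A. `xyxxxyx` → no match
B. `xxy` → no match
C. `xxyy` → match
D. `xxxxxyxxyy` → match
E. `xyxxxx` → no match
F → no match
G. `xxyxyyx` → match
H. `xyxxyyxyyy` → no match
Total matched: 3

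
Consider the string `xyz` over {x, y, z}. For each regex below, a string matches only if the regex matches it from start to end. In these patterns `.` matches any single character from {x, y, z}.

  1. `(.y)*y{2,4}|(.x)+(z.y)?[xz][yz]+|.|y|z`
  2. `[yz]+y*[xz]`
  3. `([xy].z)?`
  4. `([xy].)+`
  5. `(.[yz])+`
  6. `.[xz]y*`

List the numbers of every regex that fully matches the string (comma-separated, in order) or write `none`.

1 → no match
2 → no match
3 → match
4 → no match
5 → no match
6 → no match

3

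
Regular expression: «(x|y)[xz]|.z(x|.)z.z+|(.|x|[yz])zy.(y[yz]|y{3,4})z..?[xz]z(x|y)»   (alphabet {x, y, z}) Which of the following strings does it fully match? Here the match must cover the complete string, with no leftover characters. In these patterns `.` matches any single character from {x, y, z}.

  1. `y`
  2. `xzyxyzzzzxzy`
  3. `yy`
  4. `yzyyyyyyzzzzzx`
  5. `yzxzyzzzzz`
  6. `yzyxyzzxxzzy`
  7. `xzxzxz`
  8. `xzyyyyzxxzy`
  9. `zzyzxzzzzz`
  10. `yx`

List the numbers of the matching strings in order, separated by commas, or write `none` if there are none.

2, 4, 5, 6, 7, 8, 9, 10

1 → no match
2 → match
3 → no match
4 → match
5 → match
6 → match
7 → match
8 → match
9 → match
10 → match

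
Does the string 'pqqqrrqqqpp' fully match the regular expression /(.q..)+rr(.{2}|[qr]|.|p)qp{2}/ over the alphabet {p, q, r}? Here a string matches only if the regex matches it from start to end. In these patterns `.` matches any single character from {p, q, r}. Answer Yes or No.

Yes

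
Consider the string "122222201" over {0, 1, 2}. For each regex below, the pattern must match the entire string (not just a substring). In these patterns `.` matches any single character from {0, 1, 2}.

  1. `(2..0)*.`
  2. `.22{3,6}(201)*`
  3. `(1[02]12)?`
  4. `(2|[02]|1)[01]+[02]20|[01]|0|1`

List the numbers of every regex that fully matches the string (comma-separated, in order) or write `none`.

1 → no match
2 → match
3 → no match
4 → no match

2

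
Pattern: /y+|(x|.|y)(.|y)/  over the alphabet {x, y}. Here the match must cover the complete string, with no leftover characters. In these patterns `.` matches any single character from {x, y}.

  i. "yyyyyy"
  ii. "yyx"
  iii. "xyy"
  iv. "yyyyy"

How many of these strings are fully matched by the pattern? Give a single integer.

i → match
ii → no match
iii → no match
iv → match
Total matched: 2

2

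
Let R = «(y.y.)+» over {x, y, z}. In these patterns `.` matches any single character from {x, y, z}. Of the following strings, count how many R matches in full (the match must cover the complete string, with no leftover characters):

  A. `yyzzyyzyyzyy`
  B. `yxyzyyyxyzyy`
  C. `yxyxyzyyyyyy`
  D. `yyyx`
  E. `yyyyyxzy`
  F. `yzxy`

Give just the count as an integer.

A → no match
B → match
C → match
D → match
E → no match
F → no match
Total matched: 3

3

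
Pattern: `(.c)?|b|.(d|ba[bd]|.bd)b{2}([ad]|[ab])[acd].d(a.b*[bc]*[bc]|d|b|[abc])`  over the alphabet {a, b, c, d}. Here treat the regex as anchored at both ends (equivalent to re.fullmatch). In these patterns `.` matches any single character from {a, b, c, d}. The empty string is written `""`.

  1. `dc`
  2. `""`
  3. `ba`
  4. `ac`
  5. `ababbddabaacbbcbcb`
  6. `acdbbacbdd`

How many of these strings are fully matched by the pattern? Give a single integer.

1 → match
2 → match
3 → no match
4 → match
5 → no match
6 → no match
Total matched: 3

3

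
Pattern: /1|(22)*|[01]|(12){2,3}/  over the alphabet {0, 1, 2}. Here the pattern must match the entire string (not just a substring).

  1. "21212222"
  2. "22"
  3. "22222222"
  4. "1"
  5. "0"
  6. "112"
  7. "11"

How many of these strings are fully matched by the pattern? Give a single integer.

4

1 → no match
2 → match
3 → match
4 → match
5 → match
6 → no match
7 → no match
Total matched: 4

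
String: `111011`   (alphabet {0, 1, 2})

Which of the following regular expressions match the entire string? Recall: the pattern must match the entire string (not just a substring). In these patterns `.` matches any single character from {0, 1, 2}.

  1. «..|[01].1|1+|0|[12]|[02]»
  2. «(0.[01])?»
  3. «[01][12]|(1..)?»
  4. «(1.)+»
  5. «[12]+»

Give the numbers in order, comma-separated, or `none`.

1 → no match
2 → no match
3 → no match
4 → match
5 → no match

4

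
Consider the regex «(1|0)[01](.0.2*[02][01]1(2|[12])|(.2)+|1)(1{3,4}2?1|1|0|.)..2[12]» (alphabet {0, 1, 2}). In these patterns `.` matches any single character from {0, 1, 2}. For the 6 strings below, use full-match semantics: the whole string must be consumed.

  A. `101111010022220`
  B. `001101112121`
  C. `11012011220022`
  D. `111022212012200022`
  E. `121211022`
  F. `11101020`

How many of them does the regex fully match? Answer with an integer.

A → no match
B → no match
C → no match
D → no match
E → no match
F → no match
Total matched: 0

0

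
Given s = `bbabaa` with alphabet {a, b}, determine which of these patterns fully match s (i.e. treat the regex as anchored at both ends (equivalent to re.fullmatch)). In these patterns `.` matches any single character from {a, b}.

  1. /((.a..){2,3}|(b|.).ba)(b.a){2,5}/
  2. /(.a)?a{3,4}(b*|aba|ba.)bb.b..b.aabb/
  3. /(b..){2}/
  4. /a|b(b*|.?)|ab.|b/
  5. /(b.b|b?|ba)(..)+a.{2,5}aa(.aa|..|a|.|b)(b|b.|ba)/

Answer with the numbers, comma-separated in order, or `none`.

1 → no match
2 → no match — must end with `aabb`
3 → match
4 → no match
5 → no match

3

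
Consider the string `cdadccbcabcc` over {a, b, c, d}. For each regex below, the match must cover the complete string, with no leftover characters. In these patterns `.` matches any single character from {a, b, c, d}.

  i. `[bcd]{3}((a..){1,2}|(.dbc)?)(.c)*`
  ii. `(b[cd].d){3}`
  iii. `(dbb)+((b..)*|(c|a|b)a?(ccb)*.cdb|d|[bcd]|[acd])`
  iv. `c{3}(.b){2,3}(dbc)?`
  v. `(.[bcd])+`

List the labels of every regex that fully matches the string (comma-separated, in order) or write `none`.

v

i → no match
ii → no match — must start with `b`
iii → no match — must start with `dbb`
iv → no match
v → match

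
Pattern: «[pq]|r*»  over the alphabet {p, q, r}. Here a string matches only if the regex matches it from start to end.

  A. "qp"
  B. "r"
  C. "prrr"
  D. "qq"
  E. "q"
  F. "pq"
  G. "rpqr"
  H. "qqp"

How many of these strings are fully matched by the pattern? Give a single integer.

2

A. "qp" → no match
B. "r" → match
C. "prrr" → no match
D. "qq" → no match
E. "q" → match
F. "pq" → no match
G. "rpqr" → no match
H. "qqp" → no match
Total matched: 2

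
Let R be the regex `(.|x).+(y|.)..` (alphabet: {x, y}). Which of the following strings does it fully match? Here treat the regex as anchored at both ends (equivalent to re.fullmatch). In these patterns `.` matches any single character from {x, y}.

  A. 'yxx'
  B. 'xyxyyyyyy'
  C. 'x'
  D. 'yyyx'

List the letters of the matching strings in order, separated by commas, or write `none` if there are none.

B

A → no match
B → match
C → no match
D → no match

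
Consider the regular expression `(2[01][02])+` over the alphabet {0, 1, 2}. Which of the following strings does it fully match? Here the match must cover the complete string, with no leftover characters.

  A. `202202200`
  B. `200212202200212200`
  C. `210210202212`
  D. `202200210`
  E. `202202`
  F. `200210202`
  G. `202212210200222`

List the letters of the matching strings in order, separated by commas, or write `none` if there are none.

A → match
B → match
C → match
D → match
E → match
F → match
G → no match

A, B, C, D, E, F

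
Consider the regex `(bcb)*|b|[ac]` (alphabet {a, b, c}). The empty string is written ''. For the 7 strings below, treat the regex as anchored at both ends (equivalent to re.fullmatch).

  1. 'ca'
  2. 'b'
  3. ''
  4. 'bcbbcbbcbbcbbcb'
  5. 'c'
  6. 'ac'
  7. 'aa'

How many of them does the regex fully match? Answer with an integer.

1 → no match
2 → match
3 → match
4 → match
5 → match
6 → no match
7 → no match
Total matched: 4

4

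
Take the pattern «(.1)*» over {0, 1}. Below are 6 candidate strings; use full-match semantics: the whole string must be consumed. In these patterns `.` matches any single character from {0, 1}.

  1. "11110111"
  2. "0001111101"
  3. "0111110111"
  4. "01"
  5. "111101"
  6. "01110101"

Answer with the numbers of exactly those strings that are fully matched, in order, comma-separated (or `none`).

1. "11110111" → match
2. "0001111101" → no match
3. "0111110111" → match
4. "01" → match
5. "111101" → match
6. "01110101" → match

1, 3, 4, 5, 6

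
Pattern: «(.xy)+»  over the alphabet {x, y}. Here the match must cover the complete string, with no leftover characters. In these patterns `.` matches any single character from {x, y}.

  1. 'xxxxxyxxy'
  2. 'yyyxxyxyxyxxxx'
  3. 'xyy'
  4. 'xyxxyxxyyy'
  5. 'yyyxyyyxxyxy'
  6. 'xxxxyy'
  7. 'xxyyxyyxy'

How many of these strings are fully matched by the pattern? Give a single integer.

1

1 → no match
2 → no match — must end with 'xy'
3 → no match — must end with 'xy'
4 → no match — must end with 'xy'
5 → no match
6 → no match — must end with 'xy'
7 → match
Total matched: 1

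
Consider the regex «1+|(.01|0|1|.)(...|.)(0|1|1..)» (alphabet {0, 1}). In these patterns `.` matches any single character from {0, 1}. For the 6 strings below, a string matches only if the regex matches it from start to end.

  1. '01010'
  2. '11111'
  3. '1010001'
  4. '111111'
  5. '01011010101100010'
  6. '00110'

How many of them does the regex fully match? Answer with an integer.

1 → match
2 → match
3 → match
4 → match
5 → no match
6 → match
Total matched: 5

5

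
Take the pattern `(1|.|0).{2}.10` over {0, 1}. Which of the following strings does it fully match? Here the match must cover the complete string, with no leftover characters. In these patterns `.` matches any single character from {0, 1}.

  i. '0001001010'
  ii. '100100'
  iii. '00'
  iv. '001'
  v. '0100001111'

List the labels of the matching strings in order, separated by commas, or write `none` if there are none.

i. '0001001010' → no match
ii. '100100' → no match — must end with '10'
iii. '00' → no match — must end with '10'
iv. '001' → no match — must end with '10'
v. '0100001111' → no match — must end with '10'

none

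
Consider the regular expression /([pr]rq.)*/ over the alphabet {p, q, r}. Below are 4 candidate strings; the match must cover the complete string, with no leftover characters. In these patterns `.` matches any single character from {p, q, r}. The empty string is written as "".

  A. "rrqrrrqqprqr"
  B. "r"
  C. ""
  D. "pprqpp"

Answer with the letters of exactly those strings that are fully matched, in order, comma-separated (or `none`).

A, C

A → match
B → no match
C → match
D → no match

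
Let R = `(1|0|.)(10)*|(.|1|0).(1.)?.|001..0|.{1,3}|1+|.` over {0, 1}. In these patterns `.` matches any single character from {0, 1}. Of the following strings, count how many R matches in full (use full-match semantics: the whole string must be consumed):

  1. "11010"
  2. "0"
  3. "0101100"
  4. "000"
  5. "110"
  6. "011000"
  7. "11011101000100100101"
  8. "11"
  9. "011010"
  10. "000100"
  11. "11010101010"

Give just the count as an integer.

1. "11010" → match
2. "0" → match
3. "0101100" → no match
4. "000" → match
5. "110" → match
6. "011000" → no match
7 → no match
8. "11" → match
9. "011010" → no match
10. "000100" → no match
11. "11010101010" → match
Total matched: 6

6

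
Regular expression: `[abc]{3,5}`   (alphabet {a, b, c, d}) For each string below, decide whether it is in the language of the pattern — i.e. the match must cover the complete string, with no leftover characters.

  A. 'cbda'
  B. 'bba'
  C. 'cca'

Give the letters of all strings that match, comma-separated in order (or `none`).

B, C

A → no match
B → match
C → match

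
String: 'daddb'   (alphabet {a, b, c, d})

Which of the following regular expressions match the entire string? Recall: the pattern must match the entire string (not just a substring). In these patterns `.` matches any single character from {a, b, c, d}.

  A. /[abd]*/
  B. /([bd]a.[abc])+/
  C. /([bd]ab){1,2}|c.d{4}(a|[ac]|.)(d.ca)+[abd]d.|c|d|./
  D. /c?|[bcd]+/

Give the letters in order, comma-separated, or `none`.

A → match
B → no match
C → no match
D → no match

A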